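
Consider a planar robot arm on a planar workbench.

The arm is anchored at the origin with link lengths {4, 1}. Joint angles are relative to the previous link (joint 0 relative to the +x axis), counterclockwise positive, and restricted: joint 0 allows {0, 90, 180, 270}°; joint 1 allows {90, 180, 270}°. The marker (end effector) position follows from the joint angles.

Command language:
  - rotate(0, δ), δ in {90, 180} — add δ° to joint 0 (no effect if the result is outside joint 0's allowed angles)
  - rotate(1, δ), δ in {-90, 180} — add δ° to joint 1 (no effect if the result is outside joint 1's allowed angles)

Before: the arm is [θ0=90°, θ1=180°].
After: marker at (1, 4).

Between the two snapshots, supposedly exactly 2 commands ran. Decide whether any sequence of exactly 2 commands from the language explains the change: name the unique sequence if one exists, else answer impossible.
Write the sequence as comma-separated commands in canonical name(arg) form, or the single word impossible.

key: order matters: swapping rotate(1, -90) and rotate(1, 180) lands elsewhere
start: [θ0=90°, θ1=180°]
1. rotate(1, -90) → [θ0=90°, θ1=90°]
2. rotate(1, 180) → [θ0=90°, θ1=270°]
no other 2-command option fits: unique.

rotate(1, -90), rotate(1, 180)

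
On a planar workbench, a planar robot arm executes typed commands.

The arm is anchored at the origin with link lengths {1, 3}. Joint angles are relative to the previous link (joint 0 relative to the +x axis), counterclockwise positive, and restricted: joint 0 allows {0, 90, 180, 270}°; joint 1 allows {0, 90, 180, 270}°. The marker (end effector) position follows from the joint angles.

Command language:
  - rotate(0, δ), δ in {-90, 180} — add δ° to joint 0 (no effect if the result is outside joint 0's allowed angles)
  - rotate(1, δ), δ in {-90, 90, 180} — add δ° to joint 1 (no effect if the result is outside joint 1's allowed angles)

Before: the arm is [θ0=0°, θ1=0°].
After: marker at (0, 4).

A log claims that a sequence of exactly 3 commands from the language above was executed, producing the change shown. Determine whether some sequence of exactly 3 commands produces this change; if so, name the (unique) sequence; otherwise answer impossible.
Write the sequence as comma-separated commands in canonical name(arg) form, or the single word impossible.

from: [θ0=0°, θ1=0°]
[1] after rotate(0, -90): [θ0=270°, θ1=0°]
[2] after rotate(0, -90): [θ0=180°, θ1=0°]
[3] after rotate(0, -90): [θ0=90°, θ1=0°]
all 125 alternatives checked — unique.

rotate(0, -90), rotate(0, -90), rotate(0, -90)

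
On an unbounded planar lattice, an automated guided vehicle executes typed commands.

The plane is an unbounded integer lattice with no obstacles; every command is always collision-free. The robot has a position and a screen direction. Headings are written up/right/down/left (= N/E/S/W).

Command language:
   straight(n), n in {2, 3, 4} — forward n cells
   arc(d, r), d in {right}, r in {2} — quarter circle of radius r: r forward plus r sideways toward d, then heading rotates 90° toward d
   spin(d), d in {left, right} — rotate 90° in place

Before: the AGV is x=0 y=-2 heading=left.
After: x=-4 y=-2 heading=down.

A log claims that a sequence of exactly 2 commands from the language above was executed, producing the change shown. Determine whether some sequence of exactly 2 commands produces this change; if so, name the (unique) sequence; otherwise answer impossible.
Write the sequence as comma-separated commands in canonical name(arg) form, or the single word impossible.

straight(4), spin(left)

key: position moved to (-4,-2) AND the heading swung to S — translation plus rotation needed
from: x=0 y=-2 heading=left
[1] after straight(4): x=-4 y=-2 heading=left
[2] after spin(left): x=-4 y=-2 heading=down
no other 2-command option fits: unique.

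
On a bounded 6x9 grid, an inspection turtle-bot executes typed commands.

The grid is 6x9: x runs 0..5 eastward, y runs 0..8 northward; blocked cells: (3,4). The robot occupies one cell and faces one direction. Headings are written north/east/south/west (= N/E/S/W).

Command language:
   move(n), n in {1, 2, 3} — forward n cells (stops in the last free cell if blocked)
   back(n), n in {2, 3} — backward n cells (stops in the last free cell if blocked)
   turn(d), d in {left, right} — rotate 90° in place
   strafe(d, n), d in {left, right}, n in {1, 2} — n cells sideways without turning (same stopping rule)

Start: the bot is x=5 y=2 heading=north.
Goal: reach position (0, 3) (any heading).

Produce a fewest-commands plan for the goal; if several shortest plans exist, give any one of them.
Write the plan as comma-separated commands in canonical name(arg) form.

t0: x=5 y=2 heading=north
t=1 strafe(left, 1) ⇒ x=4 y=2 heading=north
t=2 move(1) ⇒ x=4 y=3 heading=north
t=3 strafe(left, 2) ⇒ x=2 y=3 heading=north
t=4 strafe(left, 2) ⇒ x=0 y=3 heading=north
no 3-step plan works, so 4 is optimal.

strafe(left, 1), move(1), strafe(left, 2), strafe(left, 2)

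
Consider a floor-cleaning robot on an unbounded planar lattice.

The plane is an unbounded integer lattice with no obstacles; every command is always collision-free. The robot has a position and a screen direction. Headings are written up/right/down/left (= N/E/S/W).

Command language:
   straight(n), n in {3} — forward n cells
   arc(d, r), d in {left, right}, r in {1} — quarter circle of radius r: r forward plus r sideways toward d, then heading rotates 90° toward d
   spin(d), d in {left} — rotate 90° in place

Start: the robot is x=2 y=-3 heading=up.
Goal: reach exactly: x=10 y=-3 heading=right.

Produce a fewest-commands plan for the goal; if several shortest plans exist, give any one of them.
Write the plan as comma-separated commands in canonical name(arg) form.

start: x=2 y=-3 heading=up
1. arc(right, 1) → x=3 y=-2 heading=right
2. straight(3) → x=6 y=-2 heading=right
3. straight(3) → x=9 y=-2 heading=right
4. arc(right, 1) → x=10 y=-3 heading=down
5. spin(left) → x=10 y=-3 heading=right
minimal: 5 command(s), checked below 5.

arc(right, 1), straight(3), straight(3), arc(right, 1), spin(left)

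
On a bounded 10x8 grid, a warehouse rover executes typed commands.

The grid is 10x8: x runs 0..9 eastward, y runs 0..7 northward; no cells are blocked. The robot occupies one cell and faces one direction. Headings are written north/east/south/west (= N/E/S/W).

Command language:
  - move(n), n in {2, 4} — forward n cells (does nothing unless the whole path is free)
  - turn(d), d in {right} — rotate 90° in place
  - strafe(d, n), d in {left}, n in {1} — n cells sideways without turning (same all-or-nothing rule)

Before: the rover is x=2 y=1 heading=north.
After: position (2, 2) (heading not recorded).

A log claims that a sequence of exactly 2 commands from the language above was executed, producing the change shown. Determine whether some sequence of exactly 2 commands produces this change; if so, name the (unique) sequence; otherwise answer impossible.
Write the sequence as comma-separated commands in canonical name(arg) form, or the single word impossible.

turn(right), strafe(left, 1)

key: running strafe(left, 1) before turn(right) would end elsewhere — order is forced
from: x=2 y=1 heading=north
1. turn(right) → x=2 y=1 heading=east
2. strafe(left, 1) → x=2 y=2 heading=east
no other 2-command option fits: unique.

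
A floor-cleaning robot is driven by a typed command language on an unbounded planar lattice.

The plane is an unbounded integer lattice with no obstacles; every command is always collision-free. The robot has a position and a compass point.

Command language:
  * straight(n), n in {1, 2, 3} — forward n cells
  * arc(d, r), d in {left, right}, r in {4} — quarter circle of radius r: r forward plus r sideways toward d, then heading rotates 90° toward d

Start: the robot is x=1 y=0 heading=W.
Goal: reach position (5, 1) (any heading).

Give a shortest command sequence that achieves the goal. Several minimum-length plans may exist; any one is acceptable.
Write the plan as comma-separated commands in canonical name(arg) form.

arc(right, 4), arc(right, 4), arc(right, 4), straight(3)

start: x=1 y=0 heading=W
t=1 arc(right, 4) ⇒ x=-3 y=4 heading=N
t=2 arc(right, 4) ⇒ x=1 y=8 heading=E
t=3 arc(right, 4) ⇒ x=5 y=4 heading=S
t=4 straight(3) ⇒ x=5 y=1 heading=S
shorter routes all fall short; 4 is best.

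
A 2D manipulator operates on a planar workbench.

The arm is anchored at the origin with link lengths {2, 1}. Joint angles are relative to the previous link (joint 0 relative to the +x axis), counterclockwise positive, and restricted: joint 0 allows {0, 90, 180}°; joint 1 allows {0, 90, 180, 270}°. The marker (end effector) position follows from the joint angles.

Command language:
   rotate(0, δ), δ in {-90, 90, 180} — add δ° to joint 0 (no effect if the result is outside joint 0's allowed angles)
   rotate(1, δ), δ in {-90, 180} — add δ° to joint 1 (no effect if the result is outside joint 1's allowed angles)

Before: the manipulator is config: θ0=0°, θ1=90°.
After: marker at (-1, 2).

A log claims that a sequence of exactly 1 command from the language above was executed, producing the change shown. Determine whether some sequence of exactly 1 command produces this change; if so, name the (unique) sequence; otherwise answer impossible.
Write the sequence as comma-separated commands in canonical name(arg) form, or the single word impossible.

start: config: θ0=0°, θ1=90°
step 1 (rotate(0, 90)): config: θ0=90°, θ1=90°
all 5 alternatives checked — unique.

rotate(0, 90)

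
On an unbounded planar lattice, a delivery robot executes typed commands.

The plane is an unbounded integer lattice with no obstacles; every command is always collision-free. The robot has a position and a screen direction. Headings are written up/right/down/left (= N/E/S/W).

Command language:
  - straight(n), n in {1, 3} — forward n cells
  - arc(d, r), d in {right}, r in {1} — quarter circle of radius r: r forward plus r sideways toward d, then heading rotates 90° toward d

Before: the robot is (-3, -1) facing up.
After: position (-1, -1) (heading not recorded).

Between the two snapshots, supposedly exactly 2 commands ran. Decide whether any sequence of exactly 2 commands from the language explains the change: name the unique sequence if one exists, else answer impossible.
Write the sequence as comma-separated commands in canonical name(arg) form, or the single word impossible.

arc(right, 1), arc(right, 1)

initial: (-3, -1) facing up
1. arc(right, 1) → (-2, 0) facing right
2. arc(right, 1) → (-1, -1) facing down
no other 2-command option fits: unique.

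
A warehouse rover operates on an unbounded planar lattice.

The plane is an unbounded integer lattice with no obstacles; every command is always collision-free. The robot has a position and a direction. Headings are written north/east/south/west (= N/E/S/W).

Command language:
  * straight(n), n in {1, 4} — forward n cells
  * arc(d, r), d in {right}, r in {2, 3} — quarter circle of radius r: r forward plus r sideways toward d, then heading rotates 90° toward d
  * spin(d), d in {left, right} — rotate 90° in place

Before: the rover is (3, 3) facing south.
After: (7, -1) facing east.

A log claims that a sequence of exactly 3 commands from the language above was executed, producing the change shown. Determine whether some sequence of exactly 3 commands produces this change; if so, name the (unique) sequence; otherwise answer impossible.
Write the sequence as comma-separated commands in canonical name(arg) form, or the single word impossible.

straight(4), spin(left), straight(4)

key: position moved to (7,-1) AND the heading swung to E — translation plus rotation needed
start: (3, 3) facing south
step 1 (straight(4)): (3, -1) facing south
step 2 (spin(left)): (3, -1) facing east
step 3 (straight(4)): (7, -1) facing east
no other 3-command option fits: unique.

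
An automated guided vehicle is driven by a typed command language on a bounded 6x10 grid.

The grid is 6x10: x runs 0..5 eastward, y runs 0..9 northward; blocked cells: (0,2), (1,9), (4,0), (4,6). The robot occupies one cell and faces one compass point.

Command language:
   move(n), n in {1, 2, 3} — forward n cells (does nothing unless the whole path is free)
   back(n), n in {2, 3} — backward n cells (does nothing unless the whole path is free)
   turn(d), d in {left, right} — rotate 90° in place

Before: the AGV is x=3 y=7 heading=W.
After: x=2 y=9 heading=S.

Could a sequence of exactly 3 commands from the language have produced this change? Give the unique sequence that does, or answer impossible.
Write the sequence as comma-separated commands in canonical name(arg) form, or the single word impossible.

move(1), turn(left), back(2)

key: running back(2) before move(1) would end elsewhere — order is forced
from: x=3 y=7 heading=W
1. move(1) → x=2 y=7 heading=W
2. turn(left) → x=2 y=7 heading=S
3. back(2) → x=2 y=9 heading=S
all 343 alternatives checked — unique.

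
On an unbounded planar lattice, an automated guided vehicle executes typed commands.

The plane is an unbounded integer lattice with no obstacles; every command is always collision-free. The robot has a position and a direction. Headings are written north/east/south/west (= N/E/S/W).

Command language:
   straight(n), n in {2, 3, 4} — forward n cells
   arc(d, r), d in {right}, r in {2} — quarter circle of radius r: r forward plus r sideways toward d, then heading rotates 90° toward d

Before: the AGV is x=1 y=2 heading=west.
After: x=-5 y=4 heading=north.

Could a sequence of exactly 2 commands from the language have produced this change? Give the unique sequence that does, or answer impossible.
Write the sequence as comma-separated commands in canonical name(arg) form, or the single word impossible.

straight(4), arc(right, 2)

key: position moved to (-5,4) AND the heading swung to N — translation plus rotation needed
start: x=1 y=2 heading=west
[1] after straight(4): x=-3 y=2 heading=west
[2] after arc(right, 2): x=-5 y=4 heading=north
uniquely the one of 16 2-step routes that fits.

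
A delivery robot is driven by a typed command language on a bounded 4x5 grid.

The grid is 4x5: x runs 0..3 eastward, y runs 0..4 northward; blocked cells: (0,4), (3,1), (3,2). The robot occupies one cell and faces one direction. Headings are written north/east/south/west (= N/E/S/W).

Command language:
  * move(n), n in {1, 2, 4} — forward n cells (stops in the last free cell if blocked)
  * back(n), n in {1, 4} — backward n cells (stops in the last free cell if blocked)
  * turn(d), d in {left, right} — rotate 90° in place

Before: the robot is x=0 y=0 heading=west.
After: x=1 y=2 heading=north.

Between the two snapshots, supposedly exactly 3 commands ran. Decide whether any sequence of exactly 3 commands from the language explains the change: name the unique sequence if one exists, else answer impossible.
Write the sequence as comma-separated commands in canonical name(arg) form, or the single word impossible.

key: order matters: swapping back(1) and move(2) lands elsewhere
t0: x=0 y=0 heading=west
step 1 (back(1)): x=1 y=0 heading=west
step 2 (turn(right)): x=1 y=0 heading=north
step 3 (move(2)): x=1 y=2 heading=north
all 343 alternatives checked — unique.

back(1), turn(right), move(2)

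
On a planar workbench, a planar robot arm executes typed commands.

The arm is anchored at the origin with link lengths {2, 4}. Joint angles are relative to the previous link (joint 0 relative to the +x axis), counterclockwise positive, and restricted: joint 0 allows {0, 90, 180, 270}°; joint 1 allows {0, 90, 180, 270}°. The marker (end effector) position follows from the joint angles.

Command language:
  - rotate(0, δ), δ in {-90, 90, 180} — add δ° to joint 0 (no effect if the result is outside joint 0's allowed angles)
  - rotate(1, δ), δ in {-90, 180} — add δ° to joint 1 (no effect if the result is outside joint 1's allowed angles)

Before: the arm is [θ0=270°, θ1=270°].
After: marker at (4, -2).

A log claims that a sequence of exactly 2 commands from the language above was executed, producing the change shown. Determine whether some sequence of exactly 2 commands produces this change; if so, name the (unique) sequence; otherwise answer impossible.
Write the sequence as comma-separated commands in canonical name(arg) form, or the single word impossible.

t0: [θ0=270°, θ1=270°]
1. rotate(1, -90) → [θ0=270°, θ1=180°]
2. rotate(1, -90) → [θ0=270°, θ1=90°]
no rival 2-sequence matches.

rotate(1, -90), rotate(1, -90)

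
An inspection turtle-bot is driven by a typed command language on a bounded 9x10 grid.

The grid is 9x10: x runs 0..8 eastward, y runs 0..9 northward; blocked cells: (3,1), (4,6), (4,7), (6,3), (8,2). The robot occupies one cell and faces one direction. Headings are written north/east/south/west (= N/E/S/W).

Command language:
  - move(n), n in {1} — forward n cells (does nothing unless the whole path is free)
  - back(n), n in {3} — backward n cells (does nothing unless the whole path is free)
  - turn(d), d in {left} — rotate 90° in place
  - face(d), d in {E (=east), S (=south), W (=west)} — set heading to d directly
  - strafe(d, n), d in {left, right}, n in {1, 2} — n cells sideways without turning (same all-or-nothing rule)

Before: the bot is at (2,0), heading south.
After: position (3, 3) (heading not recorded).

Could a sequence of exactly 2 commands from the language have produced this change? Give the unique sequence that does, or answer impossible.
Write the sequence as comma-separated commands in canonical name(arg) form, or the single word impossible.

key: order matters: swapping back(3) and strafe(left, 1) lands elsewhere
initial: at (2,0), heading south
t=1 back(3) ⇒ at (2,3), heading south
t=2 strafe(left, 1) ⇒ at (3,3), heading south
no other 2-command option fits: unique.

back(3), strafe(left, 1)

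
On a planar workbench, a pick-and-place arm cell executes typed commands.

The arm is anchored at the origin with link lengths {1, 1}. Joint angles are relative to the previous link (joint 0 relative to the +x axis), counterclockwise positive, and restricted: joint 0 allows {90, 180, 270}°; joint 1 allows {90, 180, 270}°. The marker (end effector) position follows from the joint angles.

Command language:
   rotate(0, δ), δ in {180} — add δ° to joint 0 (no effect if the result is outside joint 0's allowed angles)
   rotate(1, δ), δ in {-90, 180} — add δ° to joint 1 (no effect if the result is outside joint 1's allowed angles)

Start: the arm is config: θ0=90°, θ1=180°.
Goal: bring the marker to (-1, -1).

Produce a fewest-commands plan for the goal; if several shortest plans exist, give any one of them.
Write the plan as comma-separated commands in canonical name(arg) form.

rotate(0, 180), rotate(1, -90), rotate(1, 180)

t0: config: θ0=90°, θ1=180°
step 1 (rotate(0, 180)): config: θ0=270°, θ1=180°
step 2 (rotate(1, -90)): config: θ0=270°, θ1=90°
step 3 (rotate(1, 180)): config: θ0=270°, θ1=270°
shorter routes all fall short; 3 is best.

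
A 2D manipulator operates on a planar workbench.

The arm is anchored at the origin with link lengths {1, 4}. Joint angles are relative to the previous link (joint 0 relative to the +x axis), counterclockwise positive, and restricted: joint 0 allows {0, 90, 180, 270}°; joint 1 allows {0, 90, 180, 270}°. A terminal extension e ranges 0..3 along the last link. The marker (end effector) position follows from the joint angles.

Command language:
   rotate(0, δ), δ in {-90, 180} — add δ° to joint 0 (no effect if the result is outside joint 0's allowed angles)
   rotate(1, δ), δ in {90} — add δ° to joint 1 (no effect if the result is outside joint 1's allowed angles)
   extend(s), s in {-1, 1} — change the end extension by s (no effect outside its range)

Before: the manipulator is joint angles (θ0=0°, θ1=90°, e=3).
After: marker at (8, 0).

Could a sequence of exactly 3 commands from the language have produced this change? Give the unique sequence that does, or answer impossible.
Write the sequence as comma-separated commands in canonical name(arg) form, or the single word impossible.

rotate(1, 90), rotate(1, 90), rotate(1, 90)

initial: joint angles (θ0=0°, θ1=90°, e=3)
1. rotate(1, 90) → joint angles (θ0=0°, θ1=180°, e=3)
2. rotate(1, 90) → joint angles (θ0=0°, θ1=270°, e=3)
3. rotate(1, 90) → joint angles (θ0=0°, θ1=0°, e=3)
no other 3-command option fits: unique.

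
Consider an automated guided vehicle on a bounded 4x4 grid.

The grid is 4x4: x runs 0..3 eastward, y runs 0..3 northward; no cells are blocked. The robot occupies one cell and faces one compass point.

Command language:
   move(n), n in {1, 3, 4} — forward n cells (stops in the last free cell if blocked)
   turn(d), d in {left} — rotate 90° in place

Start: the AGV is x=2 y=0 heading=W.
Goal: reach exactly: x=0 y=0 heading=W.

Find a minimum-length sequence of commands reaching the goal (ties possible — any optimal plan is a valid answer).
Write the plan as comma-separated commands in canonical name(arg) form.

move(3)

from: x=2 y=0 heading=W
step 1 (move(3)): x=0 y=0 heading=W
minimal: 1 command(s), checked below 1.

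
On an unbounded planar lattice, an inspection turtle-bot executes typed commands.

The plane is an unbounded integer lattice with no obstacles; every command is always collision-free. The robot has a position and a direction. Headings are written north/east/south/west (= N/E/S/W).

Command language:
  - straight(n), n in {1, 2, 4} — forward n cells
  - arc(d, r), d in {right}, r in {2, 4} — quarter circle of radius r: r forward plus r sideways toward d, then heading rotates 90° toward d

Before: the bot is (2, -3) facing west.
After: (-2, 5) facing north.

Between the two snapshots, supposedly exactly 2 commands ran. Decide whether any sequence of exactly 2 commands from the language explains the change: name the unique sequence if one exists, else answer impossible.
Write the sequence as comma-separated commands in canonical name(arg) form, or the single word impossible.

key: cell and facing (now N) both changed — the 2 commands mix motion and turning
initial: (2, -3) facing west
1. arc(right, 4) → (-2, 1) facing north
2. straight(4) → (-2, 5) facing north
no other 2-command option fits: unique.

arc(right, 4), straight(4)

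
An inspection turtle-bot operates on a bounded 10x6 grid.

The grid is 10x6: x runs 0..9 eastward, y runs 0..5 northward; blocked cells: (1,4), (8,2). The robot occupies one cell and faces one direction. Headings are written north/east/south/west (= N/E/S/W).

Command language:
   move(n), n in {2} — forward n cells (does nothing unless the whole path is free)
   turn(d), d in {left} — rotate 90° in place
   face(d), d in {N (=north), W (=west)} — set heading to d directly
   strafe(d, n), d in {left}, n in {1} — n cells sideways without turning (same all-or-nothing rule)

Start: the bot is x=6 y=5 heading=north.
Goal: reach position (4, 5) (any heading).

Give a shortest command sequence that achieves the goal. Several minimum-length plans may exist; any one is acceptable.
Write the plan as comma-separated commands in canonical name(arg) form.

turn(left), move(2)

begin: x=6 y=5 heading=north
t=1 turn(left) ⇒ x=6 y=5 heading=west
t=2 move(2) ⇒ x=4 y=5 heading=west
nothing shorter than 2 reaches the goal.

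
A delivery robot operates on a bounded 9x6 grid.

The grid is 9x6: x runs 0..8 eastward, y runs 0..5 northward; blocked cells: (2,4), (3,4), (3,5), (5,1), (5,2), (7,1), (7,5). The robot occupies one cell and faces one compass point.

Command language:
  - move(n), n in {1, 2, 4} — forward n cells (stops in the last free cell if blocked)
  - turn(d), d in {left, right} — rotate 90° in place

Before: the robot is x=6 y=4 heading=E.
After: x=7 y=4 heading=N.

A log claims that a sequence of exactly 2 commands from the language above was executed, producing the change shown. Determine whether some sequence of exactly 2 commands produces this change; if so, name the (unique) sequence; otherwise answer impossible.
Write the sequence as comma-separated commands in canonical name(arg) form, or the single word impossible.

key: running turn(left) before move(1) would end elsewhere — order is forced
from: x=6 y=4 heading=E
t=1 move(1) ⇒ x=7 y=4 heading=E
t=2 turn(left) ⇒ x=7 y=4 heading=N
uniquely the one of 25 2-step routes that fits.

move(1), turn(left)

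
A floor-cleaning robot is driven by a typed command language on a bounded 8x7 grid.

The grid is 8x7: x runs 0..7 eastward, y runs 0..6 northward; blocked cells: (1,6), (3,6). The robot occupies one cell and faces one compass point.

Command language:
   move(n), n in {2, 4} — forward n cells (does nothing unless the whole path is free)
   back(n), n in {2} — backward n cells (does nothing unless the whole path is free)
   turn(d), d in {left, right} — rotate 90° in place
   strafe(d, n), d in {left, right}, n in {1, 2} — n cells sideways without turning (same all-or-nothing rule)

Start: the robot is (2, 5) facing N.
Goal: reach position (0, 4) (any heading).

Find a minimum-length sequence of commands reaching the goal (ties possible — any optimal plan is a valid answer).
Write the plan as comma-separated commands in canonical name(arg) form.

begin: (2, 5) facing N
1. strafe(left, 2) → (0, 5) facing N
2. turn(left) → (0, 5) facing W
3. strafe(left, 1) → (0, 4) facing W
shorter routes all fall short; 3 is best.

strafe(left, 2), turn(left), strafe(left, 1)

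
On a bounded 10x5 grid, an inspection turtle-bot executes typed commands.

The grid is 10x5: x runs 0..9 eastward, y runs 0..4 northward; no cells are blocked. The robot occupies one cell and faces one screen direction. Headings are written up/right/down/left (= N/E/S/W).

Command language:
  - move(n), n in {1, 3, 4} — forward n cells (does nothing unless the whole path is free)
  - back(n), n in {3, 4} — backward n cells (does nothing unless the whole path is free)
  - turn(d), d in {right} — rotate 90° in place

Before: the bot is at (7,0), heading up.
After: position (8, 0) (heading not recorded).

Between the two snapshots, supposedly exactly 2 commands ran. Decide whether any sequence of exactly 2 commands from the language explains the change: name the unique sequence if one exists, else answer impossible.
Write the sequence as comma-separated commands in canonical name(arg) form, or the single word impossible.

turn(right), move(1)

key: order matters: swapping turn(right) and move(1) lands elsewhere
initial: at (7,0), heading up
t=1 turn(right) ⇒ at (7,0), heading right
t=2 move(1) ⇒ at (8,0), heading right
uniquely the one of 36 2-step routes that fits.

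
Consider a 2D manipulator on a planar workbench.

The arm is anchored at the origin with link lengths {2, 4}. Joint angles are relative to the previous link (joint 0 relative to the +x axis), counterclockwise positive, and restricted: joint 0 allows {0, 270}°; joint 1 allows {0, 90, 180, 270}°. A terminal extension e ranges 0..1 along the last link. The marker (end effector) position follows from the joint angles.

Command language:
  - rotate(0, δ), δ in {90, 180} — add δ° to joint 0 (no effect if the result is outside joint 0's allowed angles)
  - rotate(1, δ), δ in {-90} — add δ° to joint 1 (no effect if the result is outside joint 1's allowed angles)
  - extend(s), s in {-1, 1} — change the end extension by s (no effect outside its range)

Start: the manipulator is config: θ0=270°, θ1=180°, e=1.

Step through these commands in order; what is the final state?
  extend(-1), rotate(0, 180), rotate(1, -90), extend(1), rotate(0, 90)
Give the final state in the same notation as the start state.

config: θ0=0°, θ1=90°, e=1

begin: config: θ0=270°, θ1=180°, e=1
1. extend(-1) → config: θ0=270°, θ1=180°, e=0
2. rotate(0, 180) → config: θ0=270°, θ1=180°, e=0
3. rotate(1, -90) → config: θ0=270°, θ1=90°, e=0
4. extend(1) → config: θ0=270°, θ1=90°, e=1
5. rotate(0, 90) → config: θ0=0°, θ1=90°, e=1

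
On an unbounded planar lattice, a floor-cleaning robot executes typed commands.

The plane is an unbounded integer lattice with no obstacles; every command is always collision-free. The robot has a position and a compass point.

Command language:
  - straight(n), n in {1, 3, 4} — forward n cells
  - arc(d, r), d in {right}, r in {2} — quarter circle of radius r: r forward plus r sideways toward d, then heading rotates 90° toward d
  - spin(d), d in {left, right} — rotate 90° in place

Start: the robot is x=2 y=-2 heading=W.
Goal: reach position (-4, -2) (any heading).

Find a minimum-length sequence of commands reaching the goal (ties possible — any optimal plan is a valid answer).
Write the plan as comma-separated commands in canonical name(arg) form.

from: x=2 y=-2 heading=W
step 1 (straight(3)): x=-1 y=-2 heading=W
step 2 (straight(3)): x=-4 y=-2 heading=W
no 1-step plan works, so 2 is optimal.

straight(3), straight(3)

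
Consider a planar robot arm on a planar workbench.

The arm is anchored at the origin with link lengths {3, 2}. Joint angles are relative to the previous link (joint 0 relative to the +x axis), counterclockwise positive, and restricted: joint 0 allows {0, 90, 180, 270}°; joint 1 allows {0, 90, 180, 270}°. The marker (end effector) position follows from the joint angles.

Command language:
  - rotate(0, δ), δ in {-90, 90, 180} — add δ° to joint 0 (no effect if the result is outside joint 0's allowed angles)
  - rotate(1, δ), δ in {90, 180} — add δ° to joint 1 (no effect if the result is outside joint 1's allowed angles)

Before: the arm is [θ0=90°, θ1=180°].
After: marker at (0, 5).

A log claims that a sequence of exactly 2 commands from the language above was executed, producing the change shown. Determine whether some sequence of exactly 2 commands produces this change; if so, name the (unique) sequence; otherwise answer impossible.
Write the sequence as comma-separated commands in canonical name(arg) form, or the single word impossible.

rotate(1, 90), rotate(1, 90)

begin: [θ0=90°, θ1=180°]
[1] after rotate(1, 90): [θ0=90°, θ1=270°]
[2] after rotate(1, 90): [θ0=90°, θ1=0°]
no other 2-command option fits: unique.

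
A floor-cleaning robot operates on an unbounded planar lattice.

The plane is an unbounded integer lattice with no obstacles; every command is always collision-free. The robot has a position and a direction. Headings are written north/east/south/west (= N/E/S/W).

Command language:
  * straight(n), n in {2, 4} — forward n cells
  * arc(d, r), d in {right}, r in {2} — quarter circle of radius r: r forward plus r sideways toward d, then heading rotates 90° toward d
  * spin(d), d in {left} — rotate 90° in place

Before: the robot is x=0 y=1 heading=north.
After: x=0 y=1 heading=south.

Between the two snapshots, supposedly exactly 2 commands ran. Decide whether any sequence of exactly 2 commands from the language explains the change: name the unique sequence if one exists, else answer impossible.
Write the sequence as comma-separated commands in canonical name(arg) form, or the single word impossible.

spin(left), spin(left)

key: parked at (0,1) the whole time — nothing moves the robot
from: x=0 y=1 heading=north
step 1 (spin(left)): x=0 y=1 heading=west
step 2 (spin(left)): x=0 y=1 heading=south
no rival 2-sequence matches.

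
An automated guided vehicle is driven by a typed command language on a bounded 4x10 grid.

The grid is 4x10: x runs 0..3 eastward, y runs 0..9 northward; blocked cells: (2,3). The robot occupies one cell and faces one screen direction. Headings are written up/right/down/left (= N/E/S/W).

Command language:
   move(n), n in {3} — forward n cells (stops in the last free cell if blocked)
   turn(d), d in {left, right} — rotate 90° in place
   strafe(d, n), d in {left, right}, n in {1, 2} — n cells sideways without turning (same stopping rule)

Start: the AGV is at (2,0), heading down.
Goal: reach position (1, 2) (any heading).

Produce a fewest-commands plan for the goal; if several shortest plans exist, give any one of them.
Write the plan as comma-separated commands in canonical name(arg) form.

strafe(right, 1), turn(right), strafe(right, 2)

begin: at (2,0), heading down
t=1 strafe(right, 1) ⇒ at (1,0), heading down
t=2 turn(right) ⇒ at (1,0), heading left
t=3 strafe(right, 2) ⇒ at (1,2), heading left
shorter routes all fall short; 3 is best.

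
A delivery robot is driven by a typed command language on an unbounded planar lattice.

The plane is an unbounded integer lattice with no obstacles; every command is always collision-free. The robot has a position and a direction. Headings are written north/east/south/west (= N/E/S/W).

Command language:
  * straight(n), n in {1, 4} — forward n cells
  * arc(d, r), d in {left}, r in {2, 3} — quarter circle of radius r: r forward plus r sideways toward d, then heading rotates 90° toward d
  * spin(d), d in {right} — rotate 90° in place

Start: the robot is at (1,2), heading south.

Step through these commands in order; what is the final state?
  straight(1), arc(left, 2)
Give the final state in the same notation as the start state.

start: at (1,2), heading south
[1] after straight(1): at (1,1), heading south
[2] after arc(left, 2): at (3,-1), heading east

at (3,-1), heading east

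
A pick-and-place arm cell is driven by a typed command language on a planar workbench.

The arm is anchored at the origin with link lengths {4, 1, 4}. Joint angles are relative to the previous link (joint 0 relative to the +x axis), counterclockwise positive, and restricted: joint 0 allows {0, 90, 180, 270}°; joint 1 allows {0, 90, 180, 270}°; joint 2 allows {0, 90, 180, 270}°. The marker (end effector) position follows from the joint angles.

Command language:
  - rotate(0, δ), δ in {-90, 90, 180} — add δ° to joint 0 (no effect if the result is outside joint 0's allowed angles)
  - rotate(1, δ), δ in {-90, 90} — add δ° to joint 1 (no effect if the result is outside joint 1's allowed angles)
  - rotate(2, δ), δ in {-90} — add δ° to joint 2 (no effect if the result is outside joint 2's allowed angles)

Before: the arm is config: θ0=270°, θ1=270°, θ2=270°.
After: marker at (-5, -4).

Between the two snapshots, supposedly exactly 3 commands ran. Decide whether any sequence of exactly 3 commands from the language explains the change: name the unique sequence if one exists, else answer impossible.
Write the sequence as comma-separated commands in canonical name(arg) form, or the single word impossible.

rotate(2, -90), rotate(2, -90), rotate(2, -90)

t0: config: θ0=270°, θ1=270°, θ2=270°
step 1 (rotate(2, -90)): config: θ0=270°, θ1=270°, θ2=180°
step 2 (rotate(2, -90)): config: θ0=270°, θ1=270°, θ2=90°
step 3 (rotate(2, -90)): config: θ0=270°, θ1=270°, θ2=0°
no rival 3-sequence matches.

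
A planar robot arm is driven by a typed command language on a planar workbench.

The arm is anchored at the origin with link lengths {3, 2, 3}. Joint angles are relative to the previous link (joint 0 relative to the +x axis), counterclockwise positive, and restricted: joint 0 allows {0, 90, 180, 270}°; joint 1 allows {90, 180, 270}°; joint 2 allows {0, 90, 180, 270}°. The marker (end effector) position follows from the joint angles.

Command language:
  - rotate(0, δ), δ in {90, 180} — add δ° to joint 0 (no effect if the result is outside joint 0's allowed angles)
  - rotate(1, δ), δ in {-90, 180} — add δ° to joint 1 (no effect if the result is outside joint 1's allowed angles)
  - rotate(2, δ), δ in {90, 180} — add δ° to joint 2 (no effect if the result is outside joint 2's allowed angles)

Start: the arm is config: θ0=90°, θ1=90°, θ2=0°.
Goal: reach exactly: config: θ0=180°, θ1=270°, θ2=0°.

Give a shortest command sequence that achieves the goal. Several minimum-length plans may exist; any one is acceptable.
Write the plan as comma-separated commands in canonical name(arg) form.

rotate(1, 180), rotate(0, 90)

initial: config: θ0=90°, θ1=90°, θ2=0°
t=1 rotate(1, 180) ⇒ config: θ0=90°, θ1=270°, θ2=0°
t=2 rotate(0, 90) ⇒ config: θ0=180°, θ1=270°, θ2=0°
minimal: 2 command(s), checked below 2.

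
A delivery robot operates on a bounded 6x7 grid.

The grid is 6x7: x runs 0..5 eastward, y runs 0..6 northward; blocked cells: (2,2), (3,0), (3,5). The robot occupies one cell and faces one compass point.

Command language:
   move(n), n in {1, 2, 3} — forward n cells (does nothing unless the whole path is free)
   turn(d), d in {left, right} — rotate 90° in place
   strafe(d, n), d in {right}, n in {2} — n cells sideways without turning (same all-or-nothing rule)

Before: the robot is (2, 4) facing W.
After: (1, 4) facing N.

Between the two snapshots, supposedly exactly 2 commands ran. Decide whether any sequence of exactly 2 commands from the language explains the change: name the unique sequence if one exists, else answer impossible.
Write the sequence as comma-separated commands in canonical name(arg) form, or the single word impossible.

key: order matters: swapping move(1) and turn(right) lands elsewhere
from: (2, 4) facing W
[1] after move(1): (1, 4) facing W
[2] after turn(right): (1, 4) facing N
uniquely the one of 36 2-step routes that fits.

move(1), turn(right)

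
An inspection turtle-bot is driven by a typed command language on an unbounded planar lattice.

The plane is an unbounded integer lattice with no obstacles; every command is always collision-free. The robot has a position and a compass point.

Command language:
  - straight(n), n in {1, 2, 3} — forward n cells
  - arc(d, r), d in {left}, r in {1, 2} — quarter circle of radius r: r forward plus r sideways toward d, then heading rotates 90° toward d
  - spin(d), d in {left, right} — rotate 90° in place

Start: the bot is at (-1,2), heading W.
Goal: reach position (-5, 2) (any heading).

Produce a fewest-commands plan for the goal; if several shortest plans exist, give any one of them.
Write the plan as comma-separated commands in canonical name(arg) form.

from: at (-1,2), heading W
1. straight(3) → at (-4,2), heading W
2. straight(1) → at (-5,2), heading W
minimal: 2 command(s), checked below 2.

straight(3), straight(1)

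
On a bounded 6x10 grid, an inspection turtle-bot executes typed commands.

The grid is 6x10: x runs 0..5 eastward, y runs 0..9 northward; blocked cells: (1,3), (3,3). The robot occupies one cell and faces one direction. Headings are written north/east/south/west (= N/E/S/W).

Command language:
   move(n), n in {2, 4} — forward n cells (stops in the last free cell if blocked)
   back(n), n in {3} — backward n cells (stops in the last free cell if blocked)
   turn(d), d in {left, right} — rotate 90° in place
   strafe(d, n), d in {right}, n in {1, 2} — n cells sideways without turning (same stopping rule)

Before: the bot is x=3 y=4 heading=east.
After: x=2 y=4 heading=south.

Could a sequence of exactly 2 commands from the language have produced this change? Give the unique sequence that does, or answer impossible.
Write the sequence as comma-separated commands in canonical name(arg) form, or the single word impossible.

key: position moved to (2,4) AND the heading swung to S — translation plus rotation needed
begin: x=3 y=4 heading=east
step 1 (turn(right)): x=3 y=4 heading=south
step 2 (strafe(right, 1)): x=2 y=4 heading=south
no other 2-command option fits: unique.

turn(right), strafe(right, 1)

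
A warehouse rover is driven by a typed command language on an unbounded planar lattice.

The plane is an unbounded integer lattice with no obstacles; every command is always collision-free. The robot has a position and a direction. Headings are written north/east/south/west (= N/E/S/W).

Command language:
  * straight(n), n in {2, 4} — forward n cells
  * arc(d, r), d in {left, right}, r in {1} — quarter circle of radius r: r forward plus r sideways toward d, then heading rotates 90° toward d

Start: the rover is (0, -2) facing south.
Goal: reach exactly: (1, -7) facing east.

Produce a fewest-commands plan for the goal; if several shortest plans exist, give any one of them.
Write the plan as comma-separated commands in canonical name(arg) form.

initial: (0, -2) facing south
[1] after straight(4): (0, -6) facing south
[2] after arc(left, 1): (1, -7) facing east
minimal: 2 command(s), checked below 2.

straight(4), arc(left, 1)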